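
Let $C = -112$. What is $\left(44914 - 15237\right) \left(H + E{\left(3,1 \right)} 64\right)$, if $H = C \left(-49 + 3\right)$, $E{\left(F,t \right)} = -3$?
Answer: $147197920$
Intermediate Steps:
$H = 5152$ ($H = - 112 \left(-49 + 3\right) = \left(-112\right) \left(-46\right) = 5152$)
$\left(44914 - 15237\right) \left(H + E{\left(3,1 \right)} 64\right) = \left(44914 - 15237\right) \left(5152 - 192\right) = 29677 \left(5152 - 192\right) = 29677 \cdot 4960 = 147197920$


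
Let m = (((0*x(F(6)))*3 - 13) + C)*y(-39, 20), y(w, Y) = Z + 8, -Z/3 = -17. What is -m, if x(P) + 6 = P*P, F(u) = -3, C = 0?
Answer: 767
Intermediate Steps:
Z = 51 (Z = -3*(-17) = 51)
x(P) = -6 + P**2 (x(P) = -6 + P*P = -6 + P**2)
y(w, Y) = 59 (y(w, Y) = 51 + 8 = 59)
m = -767 (m = (((0*(-6 + (-3)**2))*3 - 13) + 0)*59 = (((0*(-6 + 9))*3 - 13) + 0)*59 = (((0*3)*3 - 13) + 0)*59 = ((0*3 - 13) + 0)*59 = ((0 - 13) + 0)*59 = (-13 + 0)*59 = -13*59 = -767)
-m = -1*(-767) = 767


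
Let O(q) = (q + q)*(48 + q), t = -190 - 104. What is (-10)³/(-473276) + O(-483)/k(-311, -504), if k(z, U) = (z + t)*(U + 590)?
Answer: -4970581949/615613757 ≈ -8.0742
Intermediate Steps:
t = -294
O(q) = 2*q*(48 + q) (O(q) = (2*q)*(48 + q) = 2*q*(48 + q))
k(z, U) = (-294 + z)*(590 + U) (k(z, U) = (z - 294)*(U + 590) = (-294 + z)*(590 + U))
(-10)³/(-473276) + O(-483)/k(-311, -504) = (-10)³/(-473276) + (2*(-483)*(48 - 483))/(-173460 - 294*(-504) + 590*(-311) - 504*(-311)) = -1000*(-1/473276) + (2*(-483)*(-435))/(-173460 + 148176 - 183490 + 156744) = 250/118319 + 420210/(-52030) = 250/118319 + 420210*(-1/52030) = 250/118319 - 42021/5203 = -4970581949/615613757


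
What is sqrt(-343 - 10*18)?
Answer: I*sqrt(523) ≈ 22.869*I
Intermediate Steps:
sqrt(-343 - 10*18) = sqrt(-343 - 180) = sqrt(-523) = I*sqrt(523)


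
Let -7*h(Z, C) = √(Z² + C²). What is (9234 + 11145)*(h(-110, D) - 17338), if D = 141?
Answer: -353331102 - 20379*√31981/7 ≈ -3.5385e+8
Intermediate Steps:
h(Z, C) = -√(C² + Z²)/7 (h(Z, C) = -√(Z² + C²)/7 = -√(C² + Z²)/7)
(9234 + 11145)*(h(-110, D) - 17338) = (9234 + 11145)*(-√(141² + (-110)²)/7 - 17338) = 20379*(-√(19881 + 12100)/7 - 17338) = 20379*(-√31981/7 - 17338) = 20379*(-17338 - √31981/7) = -353331102 - 20379*√31981/7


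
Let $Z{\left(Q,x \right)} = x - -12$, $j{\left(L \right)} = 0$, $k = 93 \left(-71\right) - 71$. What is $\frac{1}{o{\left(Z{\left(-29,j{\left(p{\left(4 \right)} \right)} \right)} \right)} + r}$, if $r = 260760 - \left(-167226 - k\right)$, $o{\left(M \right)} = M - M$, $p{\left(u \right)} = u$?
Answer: $\frac{1}{421312} \approx 2.3735 \cdot 10^{-6}$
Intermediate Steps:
$k = -6674$ ($k = -6603 - 71 = -6674$)
$Z{\left(Q,x \right)} = 12 + x$ ($Z{\left(Q,x \right)} = x + 12 = 12 + x$)
$o{\left(M \right)} = 0$
$r = 421312$ ($r = 260760 - \left(-167226 - -6674\right) = 260760 - \left(-167226 + 6674\right) = 260760 - -160552 = 260760 + 160552 = 421312$)
$\frac{1}{o{\left(Z{\left(-29,j{\left(p{\left(4 \right)} \right)} \right)} \right)} + r} = \frac{1}{0 + 421312} = \frac{1}{421312}$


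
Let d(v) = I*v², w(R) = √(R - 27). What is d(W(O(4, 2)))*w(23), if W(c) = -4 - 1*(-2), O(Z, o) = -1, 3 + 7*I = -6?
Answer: -72*I/7 ≈ -10.286*I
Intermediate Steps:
I = -9/7 (I = -3/7 + (⅐)*(-6) = -3/7 - 6/7 = -9/7 ≈ -1.2857)
W(c) = -2 (W(c) = -4 + 2 = -2)
w(R) = √(-27 + R)
d(v) = -9*v²/7
d(W(O(4, 2)))*w(23) = (-9/7*(-2)²)*√(-27 + 23) = (-9/7*4)*√(-4) = -72*I/7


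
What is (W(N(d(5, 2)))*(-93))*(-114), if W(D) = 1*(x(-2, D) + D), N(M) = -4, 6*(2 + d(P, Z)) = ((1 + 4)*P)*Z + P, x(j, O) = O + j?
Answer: -106020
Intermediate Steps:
d(P, Z) = -2 + P/6 + 5*P*Z/6 (d(P, Z) = -2 + (((1 + 4)*P)*Z + P)/6 = -2 + ((5*P)*Z + P)/6 = -2 + (5*P*Z + P)/6 = -2 + (P + 5*P*Z)/6 = -2 + (P/6 + 5*P*Z/6) = -2 + P/6 + 5*P*Z/6)
W(D) = -2 + 2*D (W(D) = 1*((D - 2) + D) = 1*((-2 + D) + D) = 1*(-2 + 2*D) = -2 + 2*D)
(W(N(d(5, 2)))*(-93))*(-114) = ((-2 + 2*(-4))*(-93))*(-114) = ((-2 - 8)*(-93))*(-114) = -10*(-93)*(-114) = 930*(-114) = -106020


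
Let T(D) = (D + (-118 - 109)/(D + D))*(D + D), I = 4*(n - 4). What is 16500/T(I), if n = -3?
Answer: 5500/447 ≈ 12.304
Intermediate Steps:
I = -28 (I = 4*(-3 - 4) = 4*(-7) = -28)
T(D) = 2*D*(D - 227/(2*D)) (T(D) = (D - 227*1/(2*D))*(2*D) = (D - 227/(2*D))*(2*D) = 2*D*(D - 227/(2*D)))
16500/T(I) = 16500/(-227 + 2*(-28)²) = 16500/(-227 + 2*784) = 16500/(-227 + 1568) = 16500/1341 = 16500*(1/1341) = 5500/447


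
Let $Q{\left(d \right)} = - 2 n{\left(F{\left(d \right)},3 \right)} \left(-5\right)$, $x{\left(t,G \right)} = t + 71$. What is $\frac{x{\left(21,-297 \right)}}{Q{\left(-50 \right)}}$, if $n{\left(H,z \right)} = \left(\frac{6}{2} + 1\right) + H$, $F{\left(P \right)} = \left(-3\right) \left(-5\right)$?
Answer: $\frac{46}{95} \approx 0.48421$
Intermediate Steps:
$F{\left(P \right)} = 15$
$x{\left(t,G \right)} = 71 + t$
$n{\left(H,z \right)} = 4 + H$ ($n{\left(H,z \right)} = \left(6 \cdot \frac{1}{2} + 1\right) + H = \left(3 + 1\right) + H = 4 + H$)
$Q{\left(d \right)} = 190$ ($Q{\left(d \right)} = - 2 \left(4 + 15\right) \left(-5\right) = \left(-2\right) 19 \left(-5\right) = \left(-38\right) \left(-5\right) = 190$)
$\frac{x{\left(21,-297 \right)}}{Q{\left(-50 \right)}} = \frac{71 + 21}{190} = 92 \cdot \frac{1}{190} = \frac{46}{95}$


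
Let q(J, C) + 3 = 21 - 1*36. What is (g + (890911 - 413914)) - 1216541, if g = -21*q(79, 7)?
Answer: -739166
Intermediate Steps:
q(J, C) = -18 (q(J, C) = -3 + (21 - 1*36) = -3 + (21 - 36) = -3 - 15 = -18)
g = 378 (g = -21*(-18) = 378)
(g + (890911 - 413914)) - 1216541 = (378 + (890911 - 413914)) - 1216541 = (378 + 476997) - 1216541 = 477375 - 1216541 = -739166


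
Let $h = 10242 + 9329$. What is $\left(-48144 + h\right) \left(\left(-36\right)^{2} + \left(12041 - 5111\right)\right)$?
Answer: $-235041498$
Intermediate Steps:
$h = 19571$
$\left(-48144 + h\right) \left(\left(-36\right)^{2} + \left(12041 - 5111\right)\right) = \left(-48144 + 19571\right) \left(\left(-36\right)^{2} + \left(12041 - 5111\right)\right) = - 28573 \left(1296 + \left(12041 - 5111\right)\right) = - 28573 \left(1296 + 6930\right) = \left(-28573\right) 8226 = -235041498$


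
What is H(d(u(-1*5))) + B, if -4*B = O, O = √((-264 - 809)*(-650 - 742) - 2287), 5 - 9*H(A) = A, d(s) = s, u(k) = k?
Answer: 10/9 - √1491329/4 ≈ -304.19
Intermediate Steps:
H(A) = 5/9 - A/9
O = √1491329 (O = √(-1073*(-1392) - 2287) = √(1493616 - 2287) = √1491329 ≈ 1221.2)
B = -√1491329/4 ≈ -305.30
H(d(u(-1*5))) + B = (5/9 - (-1)*5/9) - √1491329/4 = (5/9 - ⅑*(-5)) - √1491329/4 = (5/9 + 5/9) - √1491329/4 = 10/9 - √1491329/4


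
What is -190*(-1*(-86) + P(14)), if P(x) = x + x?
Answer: -21660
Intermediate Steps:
P(x) = 2*x
-190*(-1*(-86) + P(14)) = -190*(-1*(-86) + 2*14) = -190*(86 + 28) = -190*114 = -21660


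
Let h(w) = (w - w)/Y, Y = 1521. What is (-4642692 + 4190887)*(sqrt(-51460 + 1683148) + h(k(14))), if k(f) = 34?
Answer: -903610*sqrt(407922) ≈ -5.7712e+8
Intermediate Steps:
h(w) = 0 (h(w) = (w - w)/1521 = 0*(1/1521) = 0)
(-4642692 + 4190887)*(sqrt(-51460 + 1683148) + h(k(14))) = (-4642692 + 4190887)*(sqrt(-51460 + 1683148) + 0) = -451805*(sqrt(1631688) + 0) = -451805*(2*sqrt(407922) + 0) = -903610*sqrt(407922)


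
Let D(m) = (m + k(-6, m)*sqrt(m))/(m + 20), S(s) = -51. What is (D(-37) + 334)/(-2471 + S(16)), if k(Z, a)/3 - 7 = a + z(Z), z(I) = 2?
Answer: -5715/42874 - 42*I*sqrt(37)/21437 ≈ -0.1333 - 0.011918*I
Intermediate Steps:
k(Z, a) = 27 + 3*a (k(Z, a) = 21 + 3*(a + 2) = 21 + 3*(2 + a) = 21 + (6 + 3*a) = 27 + 3*a)
D(m) = (m + sqrt(m)*(27 + 3*m))/(20 + m) (D(m) = (m + (27 + 3*m)*sqrt(m))/(m + 20) = (m + sqrt(m)*(27 + 3*m))/(20 + m))
(D(-37) + 334)/(-2471 + S(16)) = ((-37 + 3*sqrt(-37)*(9 - 37))/(20 - 37) + 334)/(-2471 - 51) = ((-37 + 3*(I*sqrt(37))*(-28))/(-17) + 334)/(-2522) = (-(-37 - 84*I*sqrt(37))/17 + 334)*(-1/2522) = ((37/17 + 84*I*sqrt(37)/17) + 334)*(-1/2522) = (5715/17 + 84*I*sqrt(37)/17)*(-1/2522) = -5715/42874 - 42*I*sqrt(37)/21437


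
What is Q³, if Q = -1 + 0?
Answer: -1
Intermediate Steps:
Q = -1
Q³ = (-1)³ = -1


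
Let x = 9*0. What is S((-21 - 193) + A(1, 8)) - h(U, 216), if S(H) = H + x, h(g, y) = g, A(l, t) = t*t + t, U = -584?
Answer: 442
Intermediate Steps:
A(l, t) = t + t² (A(l, t) = t² + t = t + t²)
x = 0
S(H) = H (S(H) = H + 0 = H)
S((-21 - 193) + A(1, 8)) - h(U, 216) = ((-21 - 193) + 8*(1 + 8)) - 1*(-584) = (-214 + 8*9) + 584 = (-214 + 72) + 584 = -142 + 584 = 442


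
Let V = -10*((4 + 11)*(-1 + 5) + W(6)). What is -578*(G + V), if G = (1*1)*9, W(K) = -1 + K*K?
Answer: 543898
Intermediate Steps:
W(K) = -1 + K²
G = 9 (G = 1*9 = 9)
V = -950 (V = -10*((4 + 11)*(-1 + 5) + (-1 + 6²)) = -10*(15*4 + (-1 + 36)) = -10*(60 + 35) = -10*95 = -950)
-578*(G + V) = -578*(9 - 950) = -578*(-941) = 543898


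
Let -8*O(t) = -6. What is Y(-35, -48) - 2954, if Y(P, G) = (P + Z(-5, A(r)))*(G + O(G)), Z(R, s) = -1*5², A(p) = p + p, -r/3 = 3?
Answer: -119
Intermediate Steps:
O(t) = ¾ (O(t) = -⅛*(-6) = ¾)
r = -9 (r = -3*3 = -9)
A(p) = 2*p
Z(R, s) = -25 (Z(R, s) = -1*25 = -25)
Y(P, G) = (-25 + P)*(¾ + G) (Y(P, G) = (P - 25)*(G + ¾) = (-25 + P)*(¾ + G))
Y(-35, -48) - 2954 = (-75/4 - 25*(-48) + (¾)*(-35) - 48*(-35)) - 2954 = (-75/4 + 1200 - 105/4 + 1680) - 2954 = 2835 - 2954 = -119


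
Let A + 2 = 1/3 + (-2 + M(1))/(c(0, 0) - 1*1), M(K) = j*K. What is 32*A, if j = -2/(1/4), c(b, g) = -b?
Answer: 800/3 ≈ 266.67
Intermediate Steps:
j = -8 (j = -2/1/4 = -2*4 = -8)
M(K) = -8*K
A = 25/3 (A = -2 + (1/3 + (-2 - 8*1)/(-1*0 - 1*1)) = -2 + (1*(1/3) + (-2 - 8)/(0 - 1)) = -2 + (1/3 - 10/(-1)) = -2 + (1/3 - 10*(-1)) = -2 + (1/3 + 10) = -2 + 31/3 = 25/3 ≈ 8.3333)
32*A = 32*(25/3) = 800/3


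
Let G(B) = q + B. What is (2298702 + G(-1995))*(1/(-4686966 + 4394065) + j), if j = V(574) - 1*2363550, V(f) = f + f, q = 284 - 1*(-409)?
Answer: -227097959872224600/41843 ≈ -5.4274e+12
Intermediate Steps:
q = 693 (q = 284 + 409 = 693)
V(f) = 2*f
j = -2362402 (j = 2*574 - 1*2363550 = 1148 - 2363550 = -2362402)
G(B) = 693 + B
(2298702 + G(-1995))*(1/(-4686966 + 4394065) + j) = (2298702 + (693 - 1995))*(1/(-4686966 + 4394065) - 2362402) = (2298702 - 1302)*(1/(-292901) - 2362402) = 2297400*(-1/292901 - 2362402) = 2297400*(-691949908203/292901) = -227097959872224600/41843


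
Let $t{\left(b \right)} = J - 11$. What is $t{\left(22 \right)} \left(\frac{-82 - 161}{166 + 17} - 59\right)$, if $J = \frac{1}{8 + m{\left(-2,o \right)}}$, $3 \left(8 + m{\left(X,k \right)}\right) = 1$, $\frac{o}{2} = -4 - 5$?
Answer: $\frac{29440}{61} \approx 482.62$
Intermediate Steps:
$o = -18$ ($o = 2 \left(-4 - 5\right) = 2 \left(-9\right) = -18$)
$m{\left(X,k \right)} = - \frac{23}{3}$ ($m{\left(X,k \right)} = -8 + \frac{1}{3} \cdot 1 = -8 + \frac{1}{3} = - \frac{23}{3}$)
$J = 3$ ($J = \frac{1}{8 - \frac{23}{3}} = \frac{1}{\frac{1}{3}} = 3$)
$t{\left(b \right)} = -8$ ($t{\left(b \right)} = 3 - 11 = -8$)
$t{\left(22 \right)} \left(\frac{-82 - 161}{166 + 17} - 59\right) = - 8 \left(\frac{-82 - 161}{166 + 17} - 59\right) = - 8 \left(- \frac{243}{183} - 59\right) = - 8 \left(\left(-243\right) \frac{1}{183} - 59\right) = - 8 \left(- \frac{81}{61} - 59\right) = \left(-8\right) \left(- \frac{3680}{61}\right) = \frac{29440}{61}$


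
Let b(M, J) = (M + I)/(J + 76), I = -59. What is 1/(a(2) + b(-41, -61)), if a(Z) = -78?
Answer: -3/254 ≈ -0.011811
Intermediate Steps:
b(M, J) = (-59 + M)/(76 + J) (b(M, J) = (M - 59)/(J + 76) = (-59 + M)/(76 + J))
1/(a(2) + b(-41, -61)) = 1/(-78 + (-59 - 41)/(76 - 61)) = 1/(-78 - 100/15) = 1/(-78 + (1/15)*(-100)) = 1/(-78 - 20/3) = 1/(-254/3) = -3/254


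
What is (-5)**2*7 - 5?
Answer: 170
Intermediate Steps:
(-5)**2*7 - 5 = 25*7 - 5 = 175 - 5 = 170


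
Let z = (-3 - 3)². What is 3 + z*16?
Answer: 579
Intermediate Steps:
z = 36 (z = (-6)² = 36)
3 + z*16 = 3 + 36*16 = 3 + 576 = 579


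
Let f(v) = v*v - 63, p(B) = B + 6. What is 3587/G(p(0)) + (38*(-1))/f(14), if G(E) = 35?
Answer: 511/5 ≈ 102.20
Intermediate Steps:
p(B) = 6 + B
f(v) = -63 + v² (f(v) = v² - 63 = -63 + v²)
3587/G(p(0)) + (38*(-1))/f(14) = 3587/35 + (38*(-1))/(-63 + 14²) = 3587*(1/35) - 38/(-63 + 196) = 3587/35 - 38/133 = 3587/35 - 38*1/133 = 3587/35 - 2/7 = 511/5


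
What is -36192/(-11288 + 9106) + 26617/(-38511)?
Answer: 667855909/42015501 ≈ 15.895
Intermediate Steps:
-36192/(-11288 + 9106) + 26617/(-38511) = -36192/(-2182) + 26617*(-1/38511) = -36192*(-1/2182) - 26617/38511 = 18096/1091 - 26617/38511 = 667855909/42015501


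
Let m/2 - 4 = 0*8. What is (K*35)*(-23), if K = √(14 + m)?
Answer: -805*√22 ≈ -3775.8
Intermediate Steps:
m = 8 (m = 8 + 2*(0*8) = 8 + 2*0 = 8 + 0 = 8)
K = √22 (K = √(14 + 8) = √22 ≈ 4.6904)
(K*35)*(-23) = (√22*35)*(-23) = (35*√22)*(-23) = -805*√22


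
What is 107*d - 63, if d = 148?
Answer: 15773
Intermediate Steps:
107*d - 63 = 107*148 - 63 = 15836 - 63 = 15773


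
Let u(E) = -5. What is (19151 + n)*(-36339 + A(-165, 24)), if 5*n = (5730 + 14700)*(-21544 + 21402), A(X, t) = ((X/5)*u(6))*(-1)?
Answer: 20480970744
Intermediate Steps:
A(X, t) = X (A(X, t) = ((X/5)*(-5))*(-1) = -X*(-1) = X)
n = -580212 (n = ((5730 + 14700)*(-21544 + 21402))/5 = (20430*(-142))/5 = (1/5)*(-2901060) = -580212)
(19151 + n)*(-36339 + A(-165, 24)) = (19151 - 580212)*(-36339 - 165) = -561061*(-36504) = 20480970744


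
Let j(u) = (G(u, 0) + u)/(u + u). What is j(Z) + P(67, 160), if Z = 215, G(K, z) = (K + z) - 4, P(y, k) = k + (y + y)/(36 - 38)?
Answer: 20208/215 ≈ 93.991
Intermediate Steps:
P(y, k) = k - y (P(y, k) = k + (2*y)/(-2) = k + (2*y)*(-1/2) = k - y)
G(K, z) = -4 + K + z
j(u) = (-4 + 2*u)/(2*u) (j(u) = ((-4 + u + 0) + u)/(u + u) = ((-4 + u) + u)/((2*u)) = (-4 + 2*u)*(1/(2*u)) = (-4 + 2*u)/(2*u))
j(Z) + P(67, 160) = (-2 + 215)/215 + (160 - 1*67) = (1/215)*213 + (160 - 67) = 213/215 + 93 = 20208/215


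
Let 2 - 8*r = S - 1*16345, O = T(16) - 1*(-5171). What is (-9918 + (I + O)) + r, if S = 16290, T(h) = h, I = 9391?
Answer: 37337/8 ≈ 4667.1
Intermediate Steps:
O = 5187 (O = 16 - 1*(-5171) = 16 + 5171 = 5187)
r = 57/8 (r = 1/4 - (16290 - 1*16345)/8 = 1/4 - (16290 - 16345)/8 = 1/4 - 1/8*(-55) = 1/4 + 55/8 = 57/8 ≈ 7.1250)
(-9918 + (I + O)) + r = (-9918 + (9391 + 5187)) + 57/8 = (-9918 + 14578) + 57/8 = 4660 + 57/8 = 37337/8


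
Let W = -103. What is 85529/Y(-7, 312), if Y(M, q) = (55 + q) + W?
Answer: 85529/264 ≈ 323.97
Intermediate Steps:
Y(M, q) = -48 + q (Y(M, q) = (55 + q) - 103 = -48 + q)
85529/Y(-7, 312) = 85529/(-48 + 312) = 85529/264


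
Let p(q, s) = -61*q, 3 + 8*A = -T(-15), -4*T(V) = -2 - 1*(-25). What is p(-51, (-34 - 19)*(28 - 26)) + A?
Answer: 99563/32 ≈ 3111.3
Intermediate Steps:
T(V) = -23/4 (T(V) = -(-2 - 1*(-25))/4 = -(-2 + 25)/4 = -1/4*23 = -23/4)
A = 11/32 (A = -3/8 + (-1*(-23/4))/8 = -3/8 + (1/8)*(23/4) = -3/8 + 23/32 = 11/32 ≈ 0.34375)
p(-51, (-34 - 19)*(28 - 26)) + A = -61*(-51) + 11/32 = 3111 + 11/32 = 99563/32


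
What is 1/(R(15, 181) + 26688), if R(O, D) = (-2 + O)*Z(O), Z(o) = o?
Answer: 1/26883 ≈ 3.7198e-5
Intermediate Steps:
R(O, D) = O*(-2 + O) (R(O, D) = (-2 + O)*O = O*(-2 + O))
1/(R(15, 181) + 26688) = 1/(15*(-2 + 15) + 26688) = 1/(15*13 + 26688) = 1/(195 + 26688) = 1/26883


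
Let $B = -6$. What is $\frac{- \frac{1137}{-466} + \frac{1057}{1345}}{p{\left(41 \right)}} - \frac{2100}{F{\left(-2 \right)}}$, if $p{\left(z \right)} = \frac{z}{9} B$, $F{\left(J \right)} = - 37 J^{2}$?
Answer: $\frac{26758025703}{1901620180} \approx 14.071$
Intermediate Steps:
$p{\left(z \right)} = - \frac{2 z}{3}$ ($p{\left(z \right)} = \frac{z}{9} \left(-6\right) = - \frac{2 z}{3}$)
$\frac{- \frac{1137}{-466} + \frac{1057}{1345}}{p{\left(41 \right)}} - \frac{2100}{F{\left(-2 \right)}} = \frac{- \frac{1137}{-466} + \frac{1057}{1345}}{\left(- \frac{2}{3}\right) 41} - \frac{2100}{\left(-37\right) \left(-2\right)^{2}} = \frac{\left(-1137\right) \left(- \frac{1}{466}\right) + 1057 \cdot \frac{1}{1345}}{- \frac{82}{3}} - \frac{2100}{\left(-37\right) 4} = \left(\frac{1137}{466} + \frac{1057}{1345}\right) \left(- \frac{3}{82}\right) - \frac{2100}{-148} = \frac{2021827}{626770} \left(- \frac{3}{82}\right) - - \frac{525}{37} = - \frac{6065481}{51395140} + \frac{525}{37} = \frac{26758025703}{1901620180}$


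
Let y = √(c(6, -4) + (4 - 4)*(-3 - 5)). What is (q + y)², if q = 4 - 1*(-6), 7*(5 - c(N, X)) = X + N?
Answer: (70 + √231)²/49 ≈ 148.14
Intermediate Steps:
c(N, X) = 5 - N/7 - X/7 (c(N, X) = 5 - (X + N)/7 = 5 - (N + X)/7 = 5 + (-N/7 - X/7) = 5 - N/7 - X/7)
q = 10 (q = 4 + 6 = 10)
y = √231/7 (y = √((5 - ⅐*6 - ⅐*(-4)) + (4 - 4)*(-3 - 5)) = √((5 - 6/7 + 4/7) + 0*(-8)) = √(33/7 + 0) = √(33/7) = √231/7 ≈ 2.1712)
(q + y)² = (10 + √231/7)²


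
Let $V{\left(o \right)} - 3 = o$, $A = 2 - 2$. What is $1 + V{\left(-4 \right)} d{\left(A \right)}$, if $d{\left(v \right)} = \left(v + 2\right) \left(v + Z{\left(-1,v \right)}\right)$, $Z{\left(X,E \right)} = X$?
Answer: $3$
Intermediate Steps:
$A = 0$ ($A = 2 - 2 = 0$)
$V{\left(o \right)} = 3 + o$
$d{\left(v \right)} = \left(-1 + v\right) \left(2 + v\right)$ ($d{\left(v \right)} = \left(v + 2\right) \left(v - 1\right) = \left(2 + v\right) \left(-1 + v\right) = \left(-1 + v\right) \left(2 + v\right)$)
$1 + V{\left(-4 \right)} d{\left(A \right)} = 1 + \left(3 - 4\right) \left(-2 + 0 + 0^{2}\right) = 1 - \left(-2 + 0 + 0\right) = 1 - -2 = 1 + 2 = 3$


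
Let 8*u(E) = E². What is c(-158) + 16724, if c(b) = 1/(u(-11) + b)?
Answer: 19115524/1143 ≈ 16724.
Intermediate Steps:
u(E) = E²/8
c(b) = 1/(121/8 + b) (c(b) = 1/((⅛)*(-11)² + b) = 1/((⅛)*121 + b) = 1/(121/8 + b))
c(-158) + 16724 = 8/(121 + 8*(-158)) + 16724 = 8/(121 - 1264) + 16724 = 8/(-1143) + 16724 = 8*(-1/1143) + 16724 = -8/1143 + 16724 = 19115524/1143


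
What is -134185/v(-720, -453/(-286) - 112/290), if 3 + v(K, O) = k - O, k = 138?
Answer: -5564651950/5548781 ≈ -1002.9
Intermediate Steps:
v(K, O) = 135 - O (v(K, O) = -3 + (138 - O) = 135 - O)
-134185/v(-720, -453/(-286) - 112/290) = -134185/(135 - (-453/(-286) - 112/290)) = -134185/(135 - (-453*(-1/286) - 112*1/290)) = -134185/(135 - (453/286 - 56/145)) = -134185/(135 - 1*49669/41470) = -134185/(135 - 49669/41470) = -134185/5548781/41470 = -134185*41470/5548781 = -5564651950/5548781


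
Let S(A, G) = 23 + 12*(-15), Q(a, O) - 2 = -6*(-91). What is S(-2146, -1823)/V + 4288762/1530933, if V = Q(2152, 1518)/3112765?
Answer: -748170891338389/838951284 ≈ -8.9179e+5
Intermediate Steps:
Q(a, O) = 548 (Q(a, O) = 2 - 6*(-91) = 2 + 546 = 548)
V = 548/3112765 ≈ 0.00017605
S(A, G) = -157 (S(A, G) = 23 - 180 = -157)
S(-2146, -1823)/V + 4288762/1530933 = -157/548/3112765 + 4288762/1530933 = -157*3112765/548 + 4288762*(1/1530933) = -488704105/548 + 4288762/1530933 = -748170891338389/838951284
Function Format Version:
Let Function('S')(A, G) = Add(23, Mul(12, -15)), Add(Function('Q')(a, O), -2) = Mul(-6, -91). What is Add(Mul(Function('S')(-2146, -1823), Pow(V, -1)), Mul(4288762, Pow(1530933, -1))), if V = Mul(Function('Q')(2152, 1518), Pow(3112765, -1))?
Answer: Rational(-748170891338389, 838951284) ≈ -8.9179e+5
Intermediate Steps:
Function('Q')(a, O) = 548 (Function('Q')(a, O) = Add(2, Mul(-6, -91)) = Add(2, 546) = 548)
V = Rational(548, 3112765) (V = Mul(548, Pow(3112765, -1)) = Mul(548, Rational(1, 3112765)) = Rational(548, 3112765) ≈ 0.00017605)
Function('S')(A, G) = -157 (Function('S')(A, G) = Add(23, -180) = -157)
Add(Mul(Function('S')(-2146, -1823), Pow(V, -1)), Mul(4288762, Pow(1530933, -1))) = Add(Mul(-157, Pow(Rational(548, 3112765), -1)), Mul(4288762, Pow(1530933, -1))) = Add(Mul(-157, Rational(3112765, 548)), Mul(4288762, Rational(1, 1530933))) = Add(Rational(-488704105, 548), Rational(4288762, 1530933)) = Rational(-748170891338389, 838951284)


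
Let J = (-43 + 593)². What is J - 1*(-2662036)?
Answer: 2964536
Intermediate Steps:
J = 302500 (J = 550² = 302500)
J - 1*(-2662036) = 302500 - 1*(-2662036) = 302500 + 2662036 = 2964536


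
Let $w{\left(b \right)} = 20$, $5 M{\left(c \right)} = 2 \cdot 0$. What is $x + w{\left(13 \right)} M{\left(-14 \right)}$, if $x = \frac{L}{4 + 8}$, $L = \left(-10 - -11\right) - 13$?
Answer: $-1$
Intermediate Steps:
$M{\left(c \right)} = 0$ ($M{\left(c \right)} = \frac{2 \cdot 0}{5} = \frac{1}{5} \cdot 0 = 0$)
$L = -12$ ($L = \left(-10 + 11\right) - 13 = 1 - 13 = -12$)
$x = -1$ ($x = - \frac{12}{4 + 8} = - \frac{12}{12} = \left(-12\right) \frac{1}{12} = -1$)
$x + w{\left(13 \right)} M{\left(-14 \right)} = -1 + 20 \cdot 0 = -1 + 0 = -1$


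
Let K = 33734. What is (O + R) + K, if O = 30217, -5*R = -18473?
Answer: 338228/5 ≈ 67646.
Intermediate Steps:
R = 18473/5 (R = -1/5*(-18473) = 18473/5 ≈ 3694.6)
(O + R) + K = (30217 + 18473/5) + 33734 = 169558/5 + 33734 = 338228/5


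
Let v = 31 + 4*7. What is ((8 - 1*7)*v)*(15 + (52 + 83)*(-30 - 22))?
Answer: -413295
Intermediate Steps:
v = 59 (v = 31 + 28 = 59)
((8 - 1*7)*v)*(15 + (52 + 83)*(-30 - 22)) = ((8 - 1*7)*59)*(15 + (52 + 83)*(-30 - 22)) = ((8 - 7)*59)*(15 + 135*(-52)) = (1*59)*(15 - 7020) = 59*(-7005) = -413295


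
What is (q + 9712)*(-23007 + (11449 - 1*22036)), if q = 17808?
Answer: -924506880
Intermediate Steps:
(q + 9712)*(-23007 + (11449 - 1*22036)) = (17808 + 9712)*(-23007 + (11449 - 1*22036)) = 27520*(-23007 + (11449 - 22036)) = 27520*(-23007 - 10587) = 27520*(-33594) = -924506880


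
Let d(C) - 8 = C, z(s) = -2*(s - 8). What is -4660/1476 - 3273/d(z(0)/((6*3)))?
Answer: -10962833/29520 ≈ -371.37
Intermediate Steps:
z(s) = 16 - 2*s (z(s) = -2*(-8 + s) = 16 - 2*s)
d(C) = 8 + C
-4660/1476 - 3273/d(z(0)/((6*3))) = -4660/1476 - 3273/(8 + (16 - 2*0)/((6*3))) = -4660*1/1476 - 3273/(8 + (16 + 0)/18) = -1165/369 - 3273/(8 + 16*(1/18)) = -1165/369 - 3273/(8 + 8/9) = -1165/369 - 3273/80/9 = -1165/369 - 3273*9/80 = -1165/369 - 29457/80 = -10962833/29520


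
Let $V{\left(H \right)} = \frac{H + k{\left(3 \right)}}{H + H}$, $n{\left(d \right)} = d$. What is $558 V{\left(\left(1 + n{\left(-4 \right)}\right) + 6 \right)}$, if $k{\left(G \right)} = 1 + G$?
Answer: $651$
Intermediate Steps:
$V{\left(H \right)} = \frac{4 + H}{2 H}$ ($V{\left(H \right)} = \frac{H + \left(1 + 3\right)}{H + H} = \frac{H + 4}{2 H} = \left(4 + H\right) \frac{1}{2 H} = \frac{4 + H}{2 H}$)
$558 V{\left(\left(1 + n{\left(-4 \right)}\right) + 6 \right)} = 558 \frac{4 + \left(\left(1 - 4\right) + 6\right)}{2 \left(\left(1 - 4\right) + 6\right)} = 558 \frac{4 + \left(-3 + 6\right)}{2 \left(-3 + 6\right)} = 558 \frac{4 + 3}{2 \cdot 3} = 558 \cdot \frac{1}{2} \cdot \frac{1}{3} \cdot 7 = 558 \cdot \frac{7}{6} = 651$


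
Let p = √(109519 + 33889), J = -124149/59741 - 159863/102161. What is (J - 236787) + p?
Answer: -1445180723234359/6103200301 + 4*√8963 ≈ -2.3641e+5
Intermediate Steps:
J = -22233561472/6103200301 (J = -124149*1/59741 - 159863*1/102161 = -124149/59741 - 159863/102161 = -22233561472/6103200301 ≈ -3.6429)
p = 4*√8963 (p = √143408 = 4*√8963 ≈ 378.69)
(J - 236787) + p = (-22233561472/6103200301 - 236787) + 4*√8963 = -1445180723234359/6103200301 + 4*√8963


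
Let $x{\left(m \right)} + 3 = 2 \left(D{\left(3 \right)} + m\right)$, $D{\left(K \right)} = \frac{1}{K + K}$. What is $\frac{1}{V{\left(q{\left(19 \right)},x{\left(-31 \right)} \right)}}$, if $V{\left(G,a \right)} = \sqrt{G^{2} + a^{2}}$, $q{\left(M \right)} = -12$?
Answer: $\frac{3 \sqrt{9733}}{19466} \approx 0.015204$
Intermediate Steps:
$D{\left(K \right)} = \frac{1}{2 K}$
$x{\left(m \right)} = - \frac{8}{3} + 2 m$ ($x{\left(m \right)} = -3 + 2 \left(\frac{1}{2 \cdot 3} + m\right) = -3 + 2 \left(\frac{1}{2} \cdot \frac{1}{3} + m\right) = -3 + 2 \left(\frac{1}{6} + m\right) = -3 + \left(\frac{1}{3} + 2 m\right) = - \frac{8}{3} + 2 m$)
$\frac{1}{V{\left(q{\left(19 \right)},x{\left(-31 \right)} \right)}} = \frac{1}{\sqrt{\left(-12\right)^{2} + \left(- \frac{8}{3} + 2 \left(-31\right)\right)^{2}}} = \frac{1}{\sqrt{144 + \left(- \frac{8}{3} - 62\right)^{2}}} = \frac{1}{\sqrt{144 + \left(- \frac{194}{3}\right)^{2}}} = \frac{1}{\sqrt{144 + \frac{37636}{9}}} = \frac{1}{\sqrt{\frac{38932}{9}}} = \frac{1}{\frac{2}{3} \sqrt{9733}} = \frac{3 \sqrt{9733}}{19466}$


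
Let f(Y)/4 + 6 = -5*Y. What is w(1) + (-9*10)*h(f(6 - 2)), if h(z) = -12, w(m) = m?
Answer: 1081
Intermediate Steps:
f(Y) = -24 - 20*Y (f(Y) = -24 + 4*(-5*Y) = -24 - 20*Y)
w(1) + (-9*10)*h(f(6 - 2)) = 1 - 9*10*(-12) = 1 - 90*(-12) = 1 + 1080 = 1081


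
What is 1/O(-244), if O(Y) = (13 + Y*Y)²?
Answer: 1/3546083401 ≈ 2.8200e-10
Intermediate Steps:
O(Y) = (13 + Y²)²
1/O(-244) = 1/((13 + (-244)²)²) = 1/((13 + 59536)²) = 1/(59549²) = 1/3546083401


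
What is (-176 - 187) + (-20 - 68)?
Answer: -451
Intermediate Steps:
(-176 - 187) + (-20 - 68) = -363 - 88 = -451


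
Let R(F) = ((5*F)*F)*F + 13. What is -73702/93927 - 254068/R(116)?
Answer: -599070588122/733052614011 ≈ -0.81723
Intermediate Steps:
R(F) = 13 + 5*F³ (R(F) = (5*F²)*F + 13 = 5*F³ + 13 = 13 + 5*F³)
-73702/93927 - 254068/R(116) = -73702/93927 - 254068/(13 + 5*116³) = -73702*1/93927 - 254068/(13 + 5*1560896) = -73702/93927 - 254068/(13 + 7804480) = -73702/93927 - 254068/7804493 = -599070588122/733052614011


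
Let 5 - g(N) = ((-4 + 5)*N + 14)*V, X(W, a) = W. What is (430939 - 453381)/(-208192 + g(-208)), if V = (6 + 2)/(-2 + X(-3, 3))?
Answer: 112210/1042487 ≈ 0.10764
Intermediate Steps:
V = -8/5 (V = (6 + 2)/(-2 - 3) = 8/(-5) = 8*(-1/5) = -8/5 ≈ -1.6000)
g(N) = 137/5 + 8*N/5 (g(N) = 5 - ((-4 + 5)*N + 14)*(-8)/5 = 5 - (1*N + 14)*(-8)/5 = 5 - (N + 14)*(-8)/5 = 5 - (14 + N)*(-8)/5 = 5 - (-112/5 - 8*N/5) = 5 + (112/5 + 8*N/5) = 137/5 + 8*N/5)
(430939 - 453381)/(-208192 + g(-208)) = (430939 - 453381)/(-208192 + (137/5 + (8/5)*(-208))) = -22442/(-208192 + (137/5 - 1664/5)) = -22442/(-208192 - 1527/5) = -22442/(-1042487/5) = -22442*(-5/1042487) = 112210/1042487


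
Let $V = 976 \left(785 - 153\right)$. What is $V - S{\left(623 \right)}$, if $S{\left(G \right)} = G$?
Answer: $616209$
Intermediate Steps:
$V = 616832$ ($V = 976 \cdot 632 = 616832$)
$V - S{\left(623 \right)} = 616832 - 623 = 616209$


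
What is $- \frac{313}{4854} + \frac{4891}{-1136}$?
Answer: $- \frac{12048241}{2757072} \approx -4.3699$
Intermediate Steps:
$- \frac{313}{4854} + \frac{4891}{-1136} = \left(-313\right) \frac{1}{4854} + 4891 \left(- \frac{1}{1136}\right) = - \frac{313}{4854} - \frac{4891}{1136} = - \frac{12048241}{2757072}$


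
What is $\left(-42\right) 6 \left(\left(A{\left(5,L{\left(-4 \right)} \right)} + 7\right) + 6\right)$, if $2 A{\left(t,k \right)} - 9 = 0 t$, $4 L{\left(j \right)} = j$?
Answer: $-4410$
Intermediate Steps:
$L{\left(j \right)} = \frac{j}{4}$
$A{\left(t,k \right)} = \frac{9}{2}$ ($A{\left(t,k \right)} = \frac{9}{2} + \frac{0 t}{2} = \frac{9}{2} + \frac{1}{2} \cdot 0 = \frac{9}{2} + 0 = \frac{9}{2}$)
$\left(-42\right) 6 \left(\left(A{\left(5,L{\left(-4 \right)} \right)} + 7\right) + 6\right) = \left(-42\right) 6 \left(\left(\frac{9}{2} + 7\right) + 6\right) = - 252 \left(\frac{23}{2} + 6\right) = \left(-252\right) \frac{35}{2} = -4410$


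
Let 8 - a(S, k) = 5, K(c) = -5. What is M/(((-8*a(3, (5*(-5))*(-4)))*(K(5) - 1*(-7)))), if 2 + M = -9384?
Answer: 4693/24 ≈ 195.54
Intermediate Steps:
M = -9386 (M = -2 - 9384 = -9386)
a(S, k) = 3 (a(S, k) = 8 - 1*5 = 8 - 5 = 3)
M/(((-8*a(3, (5*(-5))*(-4)))*(K(5) - 1*(-7)))) = -9386*(-1/(24*(-5 - 1*(-7)))) = -9386*(-1/(24*(-5 + 7))) = -9386/((-24*2)) = -9386/(-48) = -9386*(-1/48) = 4693/24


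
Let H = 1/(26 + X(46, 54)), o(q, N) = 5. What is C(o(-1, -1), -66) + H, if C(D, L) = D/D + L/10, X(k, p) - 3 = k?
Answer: -419/75 ≈ -5.5867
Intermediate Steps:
X(k, p) = 3 + k
C(D, L) = 1 + L/10 (C(D, L) = 1 + L*(⅒) = 1 + L/10)
H = 1/75 (H = 1/(26 + (3 + 46)) = 1/(26 + 49) = 1/75 ≈ 0.013333)
C(o(-1, -1), -66) + H = (1 + (⅒)*(-66)) + 1/75 = (1 - 33/5) + 1/75 = -28/5 + 1/75 = -419/75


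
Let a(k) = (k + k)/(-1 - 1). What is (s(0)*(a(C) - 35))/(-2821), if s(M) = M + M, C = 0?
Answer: 0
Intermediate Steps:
a(k) = -k (a(k) = (2*k)/(-2) = (2*k)*(-½) = -k)
s(M) = 2*M
(s(0)*(a(C) - 35))/(-2821) = ((2*0)*(-1*0 - 35))/(-2821) = (0*(0 - 35))*(-1/2821) = (0*(-35))*(-1/2821) = 0*(-1/2821) = 0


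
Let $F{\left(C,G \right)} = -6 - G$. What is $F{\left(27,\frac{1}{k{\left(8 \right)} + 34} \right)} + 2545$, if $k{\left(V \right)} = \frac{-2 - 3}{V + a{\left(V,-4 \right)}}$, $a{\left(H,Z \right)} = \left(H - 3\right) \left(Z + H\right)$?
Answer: $\frac{2404405}{947} \approx 2539.0$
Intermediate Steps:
$a{\left(H,Z \right)} = \left(-3 + H\right) \left(H + Z\right)$
$k{\left(V \right)} = - \frac{5}{12 + V^{2} - 6 V}$ ($k{\left(V \right)} = \frac{-2 - 3}{V + \left(V^{2} - 3 V - -12 + V \left(-4\right)\right)} = - \frac{5}{V + \left(V^{2} - 3 V + 12 - 4 V\right)} = - \frac{5}{V + \left(12 + V^{2} - 7 V\right)} = - \frac{5}{12 + V^{2} - 6 V}$)
$F{\left(27,\frac{1}{k{\left(8 \right)} + 34} \right)} + 2545 = \left(-6 - \frac{1}{- \frac{5}{12 + 8^{2} - 48} + 34}\right) + 2545 = \left(-6 - \frac{1}{- \frac{5}{12 + 64 - 48} + 34}\right) + 2545 = \left(-6 - \frac{1}{- \frac{5}{28} + 34}\right) + 2545 = \left(-6 - \frac{1}{\frac{947}{28}}\right) + 2545 = \left(-6 - \frac{28}{947}\right) + 2545 = - \frac{5710}{947} + 2545 = \frac{2404405}{947}$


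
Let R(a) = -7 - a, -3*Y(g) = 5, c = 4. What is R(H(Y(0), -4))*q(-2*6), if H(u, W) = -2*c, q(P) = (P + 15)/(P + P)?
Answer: -⅛ ≈ -0.12500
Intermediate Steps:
Y(g) = -5/3 (Y(g) = -⅓*5 = -5/3)
q(P) = (15 + P)/(2*P) (q(P) = (15 + P)/((2*P)) = (15 + P)*(1/(2*P)) = (15 + P)/(2*P))
H(u, W) = -8 (H(u, W) = -2*4 = -8)
R(H(Y(0), -4))*q(-2*6) = (-7 - 1*(-8))*((15 - 2*6)/(2*((-2*6)))) = (-7 + 8)*((½)*(15 - 12)/(-12)) = 1*((½)*(-1/12)*3) = 1*(-⅛) = -⅛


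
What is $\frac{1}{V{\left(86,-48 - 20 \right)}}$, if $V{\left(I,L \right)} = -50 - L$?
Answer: $\frac{1}{18} \approx 0.055556$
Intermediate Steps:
$\frac{1}{V{\left(86,-48 - 20 \right)}} = \frac{1}{-50 - \left(-48 - 20\right)} = \frac{1}{-50 - -68} = \frac{1}{-50 + 68} = \frac{1}{18}$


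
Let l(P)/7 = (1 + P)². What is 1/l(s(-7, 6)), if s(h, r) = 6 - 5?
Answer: 1/28 ≈ 0.035714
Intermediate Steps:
s(h, r) = 1
l(P) = 7*(1 + P)²
1/l(s(-7, 6)) = 1/(7*(1 + 1)²) = 1/(7*2²) = 1/(7*4) = 1/28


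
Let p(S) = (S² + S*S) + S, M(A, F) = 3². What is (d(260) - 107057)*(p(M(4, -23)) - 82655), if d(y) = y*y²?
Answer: -1440908294412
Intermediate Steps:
d(y) = y³
M(A, F) = 9
p(S) = S + 2*S² (p(S) = (S² + S²) + S = 2*S² + S = S + 2*S²)
(d(260) - 107057)*(p(M(4, -23)) - 82655) = (260³ - 107057)*(9*(1 + 2*9) - 82655) = (17576000 - 107057)*(9*(1 + 18) - 82655) = 17468943*(9*19 - 82655) = 17468943*(171 - 82655) = 17468943*(-82484) = -1440908294412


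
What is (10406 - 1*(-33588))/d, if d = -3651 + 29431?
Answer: 21997/12890 ≈ 1.7065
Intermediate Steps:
d = 25780
(10406 - 1*(-33588))/d = (10406 - 1*(-33588))/25780 = (10406 + 33588)*(1/25780) = 43994*(1/25780) = 21997/12890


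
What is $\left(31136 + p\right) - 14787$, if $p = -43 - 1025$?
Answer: $15281$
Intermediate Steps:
$p = -1068$ ($p = -43 - 1025 = -1068$)
$\left(31136 + p\right) - 14787 = \left(31136 - 1068\right) - 14787 = 30068 - 14787 = 15281$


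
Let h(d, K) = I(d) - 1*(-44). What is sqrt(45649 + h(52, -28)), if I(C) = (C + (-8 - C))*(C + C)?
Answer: sqrt(44861) ≈ 211.80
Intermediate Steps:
I(C) = -16*C
h(d, K) = 44 - 16*d (h(d, K) = -16*d - 1*(-44) = -16*d + 44 = 44 - 16*d)
sqrt(45649 + h(52, -28)) = sqrt(45649 + (44 - 16*52)) = sqrt(45649 + (44 - 832)) = sqrt(45649 - 788) = sqrt(44861)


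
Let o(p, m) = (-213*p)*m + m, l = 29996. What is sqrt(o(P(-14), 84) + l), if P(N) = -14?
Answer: 2*sqrt(70142) ≈ 529.69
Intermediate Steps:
o(p, m) = m - 213*m*p (o(p, m) = -213*m*p + m = m - 213*m*p)
sqrt(o(P(-14), 84) + l) = sqrt(84*(1 - 213*(-14)) + 29996) = sqrt(84*(1 + 2982) + 29996) = sqrt(84*2983 + 29996) = sqrt(250572 + 29996) = sqrt(280568) = 2*sqrt(70142)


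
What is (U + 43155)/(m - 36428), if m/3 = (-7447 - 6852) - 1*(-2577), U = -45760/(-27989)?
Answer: -92916235/154141882 ≈ -0.60280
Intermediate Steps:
U = 3520/2153 (U = -45760*(-1/27989) = 3520/2153 ≈ 1.6349)
m = -35166 (m = 3*((-7447 - 6852) - 1*(-2577)) = 3*(-14299 + 2577) = 3*(-11722) = -35166)
(U + 43155)/(m - 36428) = (3520/2153 + 43155)/(-35166 - 36428) = (92916235/2153)/(-71594) = (92916235/2153)*(-1/71594) = -92916235/154141882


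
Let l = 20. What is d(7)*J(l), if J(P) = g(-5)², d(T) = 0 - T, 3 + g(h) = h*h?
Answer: -3388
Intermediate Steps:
g(h) = -3 + h² (g(h) = -3 + h*h = -3 + h²)
d(T) = -T
J(P) = 484 (J(P) = (-3 + (-5)²)² = (-3 + 25)² = 22² = 484)
d(7)*J(l) = -1*7*484 = -7*484 = -3388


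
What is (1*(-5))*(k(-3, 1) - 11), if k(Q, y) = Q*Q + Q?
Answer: 25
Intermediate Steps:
k(Q, y) = Q + Q² (k(Q, y) = Q² + Q = Q + Q²)
(1*(-5))*(k(-3, 1) - 11) = (1*(-5))*(-3*(1 - 3) - 11) = -5*(-3*(-2) - 11) = -5*(6 - 11) = -5*(-5) = 25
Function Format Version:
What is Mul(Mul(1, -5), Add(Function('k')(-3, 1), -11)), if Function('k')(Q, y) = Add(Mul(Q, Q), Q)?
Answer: 25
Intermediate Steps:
Function('k')(Q, y) = Add(Q, Pow(Q, 2)) (Function('k')(Q, y) = Add(Pow(Q, 2), Q) = Add(Q, Pow(Q, 2)))
Mul(Mul(1, -5), Add(Function('k')(-3, 1), -11)) = Mul(Mul(1, -5), Add(Mul(-3, Add(1, -3)), -11)) = Mul(-5, Add(Mul(-3, -2), -11)) = Mul(-5, Add(6, -11)) = Mul(-5, -5) = 25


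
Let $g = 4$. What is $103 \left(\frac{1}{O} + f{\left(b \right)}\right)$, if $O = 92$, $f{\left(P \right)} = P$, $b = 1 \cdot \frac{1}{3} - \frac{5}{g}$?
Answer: $- \frac{12875}{138} \approx -93.297$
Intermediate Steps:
$b = - \frac{11}{12}$ ($b = 1 \cdot \frac{1}{3} - \frac{5}{4} = \frac{1}{3} - \frac{5}{4} = - \frac{11}{12} \approx -0.91667$)
$103 \left(\frac{1}{O} + f{\left(b \right)}\right) = 103 \left(\frac{1}{92} - \frac{11}{12}\right) = 103 \left(- \frac{125}{138}\right) = - \frac{12875}{138}$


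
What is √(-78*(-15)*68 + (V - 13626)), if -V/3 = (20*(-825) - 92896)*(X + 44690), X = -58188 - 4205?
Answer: 3*I*√645538470 ≈ 76222.0*I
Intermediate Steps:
X = -62393
V = -5809912164 (V = -3*(20*(-825) - 92896)*(-62393 + 44690) = -3*(-16500 - 92896)*(-17703) = -(-328188)*(-17703) = -3*1936637388 = -5809912164)
√(-78*(-15)*68 + (V - 13626)) = √(-78*(-15)*68 + (-5809912164 - 13626)) = √(1170*68 - 5809925790) = √(79560 - 5809925790) = √(-5809846230) = 3*I*√645538470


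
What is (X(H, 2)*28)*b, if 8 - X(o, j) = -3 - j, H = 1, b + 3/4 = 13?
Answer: 4459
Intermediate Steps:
b = 49/4 (b = -¾ + 13 = 49/4 ≈ 12.250)
X(o, j) = 11 + j (X(o, j) = 8 - (-3 - j) = 8 + (3 + j) = 11 + j)
(X(H, 2)*28)*b = ((11 + 2)*28)*(49/4) = (13*28)*(49/4) = 364*(49/4) = 4459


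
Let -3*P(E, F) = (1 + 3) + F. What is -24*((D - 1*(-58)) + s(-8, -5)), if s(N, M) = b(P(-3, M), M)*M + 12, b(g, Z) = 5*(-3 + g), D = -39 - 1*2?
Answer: -2296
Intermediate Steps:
D = -41 (D = -39 - 2 = -41)
P(E, F) = -4/3 - F/3 (P(E, F) = -((1 + 3) + F)/3 = -(4 + F)/3 = -4/3 - F/3)
b(g, Z) = -15 + 5*g
s(N, M) = 12 + M*(-65/3 - 5*M/3) (s(N, M) = (-15 + 5*(-4/3 - M/3))*M + 12 = (-15 + (-20/3 - 5*M/3))*M + 12 = (-65/3 - 5*M/3)*M + 12 = M*(-65/3 - 5*M/3) + 12 = 12 + M*(-65/3 - 5*M/3))
-24*((D - 1*(-58)) + s(-8, -5)) = -24*((-41 - 1*(-58)) + (12 - 5/3*(-5)*(13 - 5))) = -24*((-41 + 58) + (12 - 5/3*(-5)*8)) = -24*(17 + (12 + 200/3)) = -24*(17 + 236/3) = -24*287/3 = -2296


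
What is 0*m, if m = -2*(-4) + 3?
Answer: 0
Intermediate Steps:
m = 11 (m = 8 + 3 = 11)
0*m = 0*11 = 0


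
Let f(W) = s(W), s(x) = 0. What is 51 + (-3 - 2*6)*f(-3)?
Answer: 51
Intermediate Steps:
f(W) = 0
51 + (-3 - 2*6)*f(-3) = 51 + (-3 - 2*6)*0 = 51 + (-3 - 12)*0 = 51 - 15*0 = 51 + 0 = 51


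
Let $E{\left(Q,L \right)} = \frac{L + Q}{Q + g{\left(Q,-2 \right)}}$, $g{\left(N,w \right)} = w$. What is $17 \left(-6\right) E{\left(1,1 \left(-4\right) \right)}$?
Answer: $-306$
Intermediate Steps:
$E{\left(Q,L \right)} = \frac{L + Q}{-2 + Q}$ ($E{\left(Q,L \right)} = \frac{L + Q}{Q - 2} = \frac{L + Q}{-2 + Q}$)
$17 \left(-6\right) E{\left(1,1 \left(-4\right) \right)} = 17 \left(-6\right) \frac{1 \left(-4\right) + 1}{-2 + 1} = - 102 \frac{-4 + 1}{-1} = - 102 \left(\left(-1\right) \left(-3\right)\right) = \left(-102\right) 3 = -306$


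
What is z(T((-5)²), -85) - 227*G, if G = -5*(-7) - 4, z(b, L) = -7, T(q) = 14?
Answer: -7044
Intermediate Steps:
G = 31 (G = 35 - 4 = 31)
z(T((-5)²), -85) - 227*G = -7 - 227*31 = -7 - 7037 = -7044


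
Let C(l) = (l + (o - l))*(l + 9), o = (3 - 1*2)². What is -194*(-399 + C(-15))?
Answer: 78570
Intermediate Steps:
o = 1 (o = (3 - 2)² = 1² = 1)
C(l) = 9 + l (C(l) = (l + (1 - l))*(l + 9) = 1*(9 + l) = 9 + l)
-194*(-399 + C(-15)) = -194*(-399 + (9 - 15)) = -194*(-399 - 6) = -194*(-405) = 78570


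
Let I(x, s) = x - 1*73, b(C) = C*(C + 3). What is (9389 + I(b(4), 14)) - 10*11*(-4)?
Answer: 9784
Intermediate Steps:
b(C) = C*(3 + C)
I(x, s) = -73 + x (I(x, s) = x - 73 = -73 + x)
(9389 + I(b(4), 14)) - 10*11*(-4) = (9389 + (-73 + 4*(3 + 4))) - 10*11*(-4) = (9389 + (-73 + 4*7)) - 110*(-4) = (9389 + (-73 + 28)) + 440 = (9389 - 45) + 440 = 9344 + 440 = 9784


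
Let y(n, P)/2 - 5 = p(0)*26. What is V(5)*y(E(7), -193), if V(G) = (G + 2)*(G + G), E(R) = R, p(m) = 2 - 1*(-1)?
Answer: 11620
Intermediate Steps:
p(m) = 3 (p(m) = 2 + 1 = 3)
y(n, P) = 166 (y(n, P) = 10 + 2*(3*26) = 10 + 2*78 = 10 + 156 = 166)
V(G) = 2*G*(2 + G) (V(G) = (2 + G)*(2*G) = 2*G*(2 + G))
V(5)*y(E(7), -193) = (2*5*(2 + 5))*166 = (2*5*7)*166 = 70*166 = 11620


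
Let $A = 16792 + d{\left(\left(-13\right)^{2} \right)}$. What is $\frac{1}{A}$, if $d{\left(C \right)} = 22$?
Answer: $\frac{1}{16814} \approx 5.9474 \cdot 10^{-5}$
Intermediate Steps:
$A = 16814$ ($A = 16792 + 22 = 16814$)
$\frac{1}{A} = \frac{1}{16814}$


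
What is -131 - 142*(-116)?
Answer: 16341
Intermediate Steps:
-131 - 142*(-116) = -131 + 16472 = 16341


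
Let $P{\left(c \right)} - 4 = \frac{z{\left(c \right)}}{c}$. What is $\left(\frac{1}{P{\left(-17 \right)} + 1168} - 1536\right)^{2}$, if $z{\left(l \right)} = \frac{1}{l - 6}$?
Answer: $\frac{495441728858231089}{209995812009} \approx 2.3593 \cdot 10^{6}$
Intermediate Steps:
$z{\left(l \right)} = \frac{1}{-6 + l}$
$P{\left(c \right)} = 4 + \frac{1}{c \left(-6 + c\right)}$ ($P{\left(c \right)} = 4 + \frac{1}{\left(-6 + c\right) c} = 4 + \frac{1}{c \left(-6 + c\right)}$)
$\left(\frac{1}{P{\left(-17 \right)} + 1168} - 1536\right)^{2} = \left(\frac{1}{\left(4 + \frac{1}{\left(-17\right) \left(-6 - 17\right)}\right) + 1168} - 1536\right)^{2} = \left(\frac{1}{\left(4 - \frac{1}{17 \left(-23\right)}\right) + 1168} - 1536\right)^{2} = \left(\frac{1}{\left(4 - - \frac{1}{391}\right) + 1168} - 1536\right)^{2} = \left(\frac{1}{\left(4 + \frac{1}{391}\right) + 1168} - 1536\right)^{2} = \left(\frac{1}{\frac{1565}{391} + 1168} - 1536\right)^{2} = \left(\frac{1}{\frac{458253}{391}} - 1536\right)^{2} = \left(\frac{391}{458253} - 1536\right)^{2} = \left(- \frac{703876217}{458253}\right)^{2} = \frac{495441728858231089}{209995812009}$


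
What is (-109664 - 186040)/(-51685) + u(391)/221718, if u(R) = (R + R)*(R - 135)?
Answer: 37954911496/5729747415 ≈ 6.6242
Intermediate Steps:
u(R) = 2*R*(-135 + R) (u(R) = (2*R)*(-135 + R) = 2*R*(-135 + R))
(-109664 - 186040)/(-51685) + u(391)/221718 = (-109664 - 186040)/(-51685) + (2*391*(-135 + 391))/221718 = -295704*(-1/51685) + (2*391*256)*(1/221718) = 295704/51685 + 200192*(1/221718) = 295704/51685 + 100096/110859 = 37954911496/5729747415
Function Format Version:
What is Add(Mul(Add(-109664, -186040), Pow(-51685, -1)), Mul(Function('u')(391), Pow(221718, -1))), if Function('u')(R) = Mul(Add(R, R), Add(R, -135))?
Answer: Rational(37954911496, 5729747415) ≈ 6.6242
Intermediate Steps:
Function('u')(R) = Mul(2, R, Add(-135, R)) (Function('u')(R) = Mul(Mul(2, R), Add(-135, R)) = Mul(2, R, Add(-135, R)))
Add(Mul(Add(-109664, -186040), Pow(-51685, -1)), Mul(Function('u')(391), Pow(221718, -1))) = Add(Mul(Add(-109664, -186040), Pow(-51685, -1)), Mul(Mul(2, 391, Add(-135, 391)), Pow(221718, -1))) = Add(Mul(-295704, Rational(-1, 51685)), Mul(Mul(2, 391, 256), Rational(1, 221718))) = Add(Rational(295704, 51685), Mul(200192, Rational(1, 221718))) = Add(Rational(295704, 51685), Rational(100096, 110859)) = Rational(37954911496, 5729747415)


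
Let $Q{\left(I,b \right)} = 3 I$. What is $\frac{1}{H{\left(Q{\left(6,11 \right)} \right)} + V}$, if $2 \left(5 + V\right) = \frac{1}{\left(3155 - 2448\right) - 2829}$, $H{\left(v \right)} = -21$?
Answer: $- \frac{4244}{110345} \approx -0.038461$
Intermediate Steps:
$V = - \frac{21221}{4244}$ ($V = -5 + \frac{1}{2 \left(\left(3155 - 2448\right) - 2829\right)} = -5 + \frac{1}{2 \left(707 - 2829\right)} = -5 + \frac{1}{2 \left(-2122\right)} = -5 + \frac{1}{2} \left(- \frac{1}{2122}\right) = -5 - \frac{1}{4244} = - \frac{21221}{4244} \approx -5.0002$)
$\frac{1}{H{\left(Q{\left(6,11 \right)} \right)} + V} = \frac{1}{-21 - \frac{21221}{4244}} = \frac{1}{- \frac{110345}{4244}} = - \frac{4244}{110345}$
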